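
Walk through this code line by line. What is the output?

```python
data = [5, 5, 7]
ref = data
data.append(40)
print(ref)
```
[5, 5, 7, 40]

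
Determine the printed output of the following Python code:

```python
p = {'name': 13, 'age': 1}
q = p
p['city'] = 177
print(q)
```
{'name': 13, 'age': 1, 'city': 177}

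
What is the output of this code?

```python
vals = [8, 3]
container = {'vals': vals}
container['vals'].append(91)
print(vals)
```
[8, 3, 91]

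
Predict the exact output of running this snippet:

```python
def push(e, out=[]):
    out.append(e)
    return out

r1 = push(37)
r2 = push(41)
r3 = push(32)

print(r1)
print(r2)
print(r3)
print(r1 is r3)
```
[37, 41, 32]
[37, 41, 32]
[37, 41, 32]
True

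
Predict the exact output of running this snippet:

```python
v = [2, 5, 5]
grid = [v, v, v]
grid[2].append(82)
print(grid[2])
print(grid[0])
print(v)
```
[2, 5, 5, 82]
[2, 5, 5, 82]
[2, 5, 5, 82]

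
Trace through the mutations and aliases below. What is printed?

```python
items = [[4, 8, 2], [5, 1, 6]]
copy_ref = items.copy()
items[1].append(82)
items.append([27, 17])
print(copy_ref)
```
[[4, 8, 2], [5, 1, 6, 82]]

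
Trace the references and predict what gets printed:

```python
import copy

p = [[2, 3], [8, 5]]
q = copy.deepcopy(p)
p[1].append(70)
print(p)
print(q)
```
[[2, 3], [8, 5, 70]]
[[2, 3], [8, 5]]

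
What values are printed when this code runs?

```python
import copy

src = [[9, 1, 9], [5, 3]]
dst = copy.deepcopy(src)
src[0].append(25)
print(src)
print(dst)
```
[[9, 1, 9, 25], [5, 3]]
[[9, 1, 9], [5, 3]]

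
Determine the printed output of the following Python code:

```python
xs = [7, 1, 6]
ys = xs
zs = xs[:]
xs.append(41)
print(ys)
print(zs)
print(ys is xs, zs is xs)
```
[7, 1, 6, 41]
[7, 1, 6]
True False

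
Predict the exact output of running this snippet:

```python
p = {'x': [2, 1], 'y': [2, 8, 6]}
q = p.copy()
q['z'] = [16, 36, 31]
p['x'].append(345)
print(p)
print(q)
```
{'x': [2, 1, 345], 'y': [2, 8, 6]}
{'x': [2, 1, 345], 'y': [2, 8, 6], 'z': [16, 36, 31]}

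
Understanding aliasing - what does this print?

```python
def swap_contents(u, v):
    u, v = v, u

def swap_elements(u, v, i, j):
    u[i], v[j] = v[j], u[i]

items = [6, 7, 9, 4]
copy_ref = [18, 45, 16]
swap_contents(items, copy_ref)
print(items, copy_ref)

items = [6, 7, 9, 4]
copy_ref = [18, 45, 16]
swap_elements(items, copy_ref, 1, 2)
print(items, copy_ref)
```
[6, 7, 9, 4] [18, 45, 16]
[6, 16, 9, 4] [18, 45, 7]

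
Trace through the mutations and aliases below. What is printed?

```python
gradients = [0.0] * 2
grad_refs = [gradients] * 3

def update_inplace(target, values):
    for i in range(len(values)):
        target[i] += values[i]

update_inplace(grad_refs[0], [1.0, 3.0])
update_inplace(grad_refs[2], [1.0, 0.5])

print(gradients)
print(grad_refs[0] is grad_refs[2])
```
[2.0, 3.5]
True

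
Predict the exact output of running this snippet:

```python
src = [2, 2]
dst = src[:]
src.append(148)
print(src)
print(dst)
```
[2, 2, 148]
[2, 2]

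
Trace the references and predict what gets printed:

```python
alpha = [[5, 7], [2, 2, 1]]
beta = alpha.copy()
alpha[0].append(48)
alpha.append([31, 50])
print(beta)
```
[[5, 7, 48], [2, 2, 1]]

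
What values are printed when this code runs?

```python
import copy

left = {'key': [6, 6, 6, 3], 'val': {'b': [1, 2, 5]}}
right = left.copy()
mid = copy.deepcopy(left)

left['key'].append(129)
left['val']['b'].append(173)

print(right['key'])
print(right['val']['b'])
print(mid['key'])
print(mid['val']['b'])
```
[6, 6, 6, 3, 129]
[1, 2, 5, 173]
[6, 6, 6, 3]
[1, 2, 5]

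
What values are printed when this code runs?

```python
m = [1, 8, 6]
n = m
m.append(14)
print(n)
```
[1, 8, 6, 14]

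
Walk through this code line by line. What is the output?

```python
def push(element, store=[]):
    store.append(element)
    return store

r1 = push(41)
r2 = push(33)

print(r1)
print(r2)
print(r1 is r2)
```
[41, 33]
[41, 33]
True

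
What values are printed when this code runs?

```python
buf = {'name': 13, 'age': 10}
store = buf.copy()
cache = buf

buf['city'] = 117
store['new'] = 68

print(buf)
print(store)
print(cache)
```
{'name': 13, 'age': 10, 'city': 117}
{'name': 13, 'age': 10, 'new': 68}
{'name': 13, 'age': 10, 'city': 117}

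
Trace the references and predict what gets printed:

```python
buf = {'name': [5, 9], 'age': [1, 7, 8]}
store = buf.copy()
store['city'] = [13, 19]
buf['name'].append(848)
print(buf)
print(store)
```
{'name': [5, 9, 848], 'age': [1, 7, 8]}
{'name': [5, 9, 848], 'age': [1, 7, 8], 'city': [13, 19]}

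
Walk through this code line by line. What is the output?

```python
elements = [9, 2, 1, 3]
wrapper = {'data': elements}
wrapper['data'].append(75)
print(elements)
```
[9, 2, 1, 3, 75]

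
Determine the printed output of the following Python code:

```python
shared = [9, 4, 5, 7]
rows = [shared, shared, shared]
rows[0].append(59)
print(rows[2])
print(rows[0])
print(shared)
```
[9, 4, 5, 7, 59]
[9, 4, 5, 7, 59]
[9, 4, 5, 7, 59]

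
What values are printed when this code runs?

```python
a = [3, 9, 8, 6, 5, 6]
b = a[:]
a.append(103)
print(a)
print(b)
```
[3, 9, 8, 6, 5, 6, 103]
[3, 9, 8, 6, 5, 6]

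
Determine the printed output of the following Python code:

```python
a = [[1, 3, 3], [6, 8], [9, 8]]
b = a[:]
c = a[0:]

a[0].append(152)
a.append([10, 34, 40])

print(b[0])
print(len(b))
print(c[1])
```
[1, 3, 3, 152]
3
[6, 8]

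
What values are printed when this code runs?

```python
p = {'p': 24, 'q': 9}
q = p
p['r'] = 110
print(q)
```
{'p': 24, 'q': 9, 'r': 110}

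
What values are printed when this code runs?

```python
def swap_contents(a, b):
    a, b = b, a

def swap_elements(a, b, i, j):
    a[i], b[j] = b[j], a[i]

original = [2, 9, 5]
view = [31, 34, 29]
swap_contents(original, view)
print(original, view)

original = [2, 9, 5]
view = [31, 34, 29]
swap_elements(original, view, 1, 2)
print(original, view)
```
[2, 9, 5] [31, 34, 29]
[2, 29, 5] [31, 34, 9]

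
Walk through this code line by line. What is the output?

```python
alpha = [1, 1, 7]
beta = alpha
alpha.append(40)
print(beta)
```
[1, 1, 7, 40]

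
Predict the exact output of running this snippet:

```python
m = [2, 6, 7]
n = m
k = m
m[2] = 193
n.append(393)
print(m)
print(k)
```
[2, 6, 193, 393]
[2, 6, 193, 393]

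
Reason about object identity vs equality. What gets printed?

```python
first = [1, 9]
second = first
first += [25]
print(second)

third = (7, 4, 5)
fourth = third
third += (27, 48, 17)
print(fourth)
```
[1, 9, 25]
(7, 4, 5)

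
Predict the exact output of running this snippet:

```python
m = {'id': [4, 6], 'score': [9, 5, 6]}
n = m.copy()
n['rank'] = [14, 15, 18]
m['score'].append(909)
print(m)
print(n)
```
{'id': [4, 6], 'score': [9, 5, 6, 909]}
{'id': [4, 6], 'score': [9, 5, 6, 909], 'rank': [14, 15, 18]}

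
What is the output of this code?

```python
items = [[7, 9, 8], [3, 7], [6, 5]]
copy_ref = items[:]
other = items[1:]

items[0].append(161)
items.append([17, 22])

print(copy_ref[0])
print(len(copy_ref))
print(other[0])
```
[7, 9, 8, 161]
3
[3, 7]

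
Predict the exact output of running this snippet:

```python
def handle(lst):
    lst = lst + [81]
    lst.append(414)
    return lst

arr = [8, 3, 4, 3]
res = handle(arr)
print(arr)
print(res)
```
[8, 3, 4, 3]
[8, 3, 4, 3, 81, 414]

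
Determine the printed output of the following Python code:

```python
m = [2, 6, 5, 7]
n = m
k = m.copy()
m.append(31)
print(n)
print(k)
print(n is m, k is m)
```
[2, 6, 5, 7, 31]
[2, 6, 5, 7]
True False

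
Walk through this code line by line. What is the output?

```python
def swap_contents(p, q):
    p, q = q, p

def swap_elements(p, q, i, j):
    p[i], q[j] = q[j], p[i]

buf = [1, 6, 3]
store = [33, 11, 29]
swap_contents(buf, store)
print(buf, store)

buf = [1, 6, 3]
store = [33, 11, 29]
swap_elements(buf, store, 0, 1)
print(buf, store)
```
[1, 6, 3] [33, 11, 29]
[11, 6, 3] [33, 1, 29]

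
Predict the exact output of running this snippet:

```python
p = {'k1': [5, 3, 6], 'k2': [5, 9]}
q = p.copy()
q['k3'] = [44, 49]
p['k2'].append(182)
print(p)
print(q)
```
{'k1': [5, 3, 6], 'k2': [5, 9, 182]}
{'k1': [5, 3, 6], 'k2': [5, 9, 182], 'k3': [44, 49]}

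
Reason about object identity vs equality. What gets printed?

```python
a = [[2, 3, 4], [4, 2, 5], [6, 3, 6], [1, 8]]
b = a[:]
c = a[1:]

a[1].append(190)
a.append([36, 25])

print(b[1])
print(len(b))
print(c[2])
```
[4, 2, 5, 190]
4
[1, 8]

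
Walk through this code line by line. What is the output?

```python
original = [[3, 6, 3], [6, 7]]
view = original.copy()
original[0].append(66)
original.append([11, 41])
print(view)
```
[[3, 6, 3, 66], [6, 7]]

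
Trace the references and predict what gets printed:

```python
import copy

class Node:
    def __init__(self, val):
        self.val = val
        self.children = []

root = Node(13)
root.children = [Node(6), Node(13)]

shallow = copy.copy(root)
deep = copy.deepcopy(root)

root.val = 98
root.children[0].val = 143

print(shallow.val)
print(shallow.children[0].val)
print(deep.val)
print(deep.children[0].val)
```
13
143
13
6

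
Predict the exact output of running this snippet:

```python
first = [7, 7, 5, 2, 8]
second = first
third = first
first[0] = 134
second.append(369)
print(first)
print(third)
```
[134, 7, 5, 2, 8, 369]
[134, 7, 5, 2, 8, 369]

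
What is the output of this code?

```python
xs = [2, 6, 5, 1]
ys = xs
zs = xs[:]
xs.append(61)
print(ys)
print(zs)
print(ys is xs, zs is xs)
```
[2, 6, 5, 1, 61]
[2, 6, 5, 1]
True False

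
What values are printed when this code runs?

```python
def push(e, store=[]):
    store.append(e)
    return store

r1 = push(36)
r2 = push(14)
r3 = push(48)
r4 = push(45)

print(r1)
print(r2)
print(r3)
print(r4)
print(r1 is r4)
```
[36, 14, 48, 45]
[36, 14, 48, 45]
[36, 14, 48, 45]
[36, 14, 48, 45]
True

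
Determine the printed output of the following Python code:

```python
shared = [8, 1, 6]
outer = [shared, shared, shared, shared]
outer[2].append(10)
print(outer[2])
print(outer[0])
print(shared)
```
[8, 1, 6, 10]
[8, 1, 6, 10]
[8, 1, 6, 10]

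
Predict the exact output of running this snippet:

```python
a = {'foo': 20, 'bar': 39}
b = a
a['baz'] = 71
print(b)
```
{'foo': 20, 'bar': 39, 'baz': 71}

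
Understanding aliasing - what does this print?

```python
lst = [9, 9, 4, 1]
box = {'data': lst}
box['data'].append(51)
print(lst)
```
[9, 9, 4, 1, 51]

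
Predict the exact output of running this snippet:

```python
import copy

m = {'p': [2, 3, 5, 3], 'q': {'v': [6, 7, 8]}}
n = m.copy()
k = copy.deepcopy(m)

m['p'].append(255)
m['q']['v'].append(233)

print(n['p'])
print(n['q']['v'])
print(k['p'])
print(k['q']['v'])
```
[2, 3, 5, 3, 255]
[6, 7, 8, 233]
[2, 3, 5, 3]
[6, 7, 8]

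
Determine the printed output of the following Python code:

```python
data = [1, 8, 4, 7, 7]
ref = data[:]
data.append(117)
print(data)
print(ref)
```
[1, 8, 4, 7, 7, 117]
[1, 8, 4, 7, 7]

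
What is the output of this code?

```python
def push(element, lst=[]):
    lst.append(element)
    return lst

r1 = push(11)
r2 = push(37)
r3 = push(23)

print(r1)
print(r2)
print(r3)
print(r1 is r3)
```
[11, 37, 23]
[11, 37, 23]
[11, 37, 23]
True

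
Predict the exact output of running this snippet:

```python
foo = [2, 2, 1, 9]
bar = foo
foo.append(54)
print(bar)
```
[2, 2, 1, 9, 54]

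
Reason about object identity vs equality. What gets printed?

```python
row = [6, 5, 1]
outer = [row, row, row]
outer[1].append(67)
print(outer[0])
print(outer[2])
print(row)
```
[6, 5, 1, 67]
[6, 5, 1, 67]
[6, 5, 1, 67]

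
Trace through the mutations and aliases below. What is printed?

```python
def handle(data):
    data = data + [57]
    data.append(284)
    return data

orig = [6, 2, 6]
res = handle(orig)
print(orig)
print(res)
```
[6, 2, 6]
[6, 2, 6, 57, 284]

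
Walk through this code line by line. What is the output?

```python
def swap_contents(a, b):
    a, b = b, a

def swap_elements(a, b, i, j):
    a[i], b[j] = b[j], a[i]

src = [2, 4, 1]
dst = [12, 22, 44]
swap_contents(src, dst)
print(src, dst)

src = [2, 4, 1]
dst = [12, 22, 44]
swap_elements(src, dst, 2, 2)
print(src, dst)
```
[2, 4, 1] [12, 22, 44]
[2, 4, 44] [12, 22, 1]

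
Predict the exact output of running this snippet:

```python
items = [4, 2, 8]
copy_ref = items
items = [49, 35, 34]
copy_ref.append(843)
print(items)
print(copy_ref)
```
[49, 35, 34]
[4, 2, 8, 843]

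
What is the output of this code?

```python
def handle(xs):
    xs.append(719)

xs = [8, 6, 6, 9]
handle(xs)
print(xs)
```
[8, 6, 6, 9, 719]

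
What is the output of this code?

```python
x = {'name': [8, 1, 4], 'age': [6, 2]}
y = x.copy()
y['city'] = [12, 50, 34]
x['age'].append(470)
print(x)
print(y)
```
{'name': [8, 1, 4], 'age': [6, 2, 470]}
{'name': [8, 1, 4], 'age': [6, 2, 470], 'city': [12, 50, 34]}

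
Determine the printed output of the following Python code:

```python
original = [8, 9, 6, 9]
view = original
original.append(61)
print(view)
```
[8, 9, 6, 9, 61]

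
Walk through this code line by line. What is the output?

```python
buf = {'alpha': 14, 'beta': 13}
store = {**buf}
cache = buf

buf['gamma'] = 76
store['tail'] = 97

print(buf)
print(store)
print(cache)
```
{'alpha': 14, 'beta': 13, 'gamma': 76}
{'alpha': 14, 'beta': 13, 'tail': 97}
{'alpha': 14, 'beta': 13, 'gamma': 76}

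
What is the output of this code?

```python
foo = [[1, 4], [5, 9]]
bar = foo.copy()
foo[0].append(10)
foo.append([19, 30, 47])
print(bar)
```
[[1, 4, 10], [5, 9]]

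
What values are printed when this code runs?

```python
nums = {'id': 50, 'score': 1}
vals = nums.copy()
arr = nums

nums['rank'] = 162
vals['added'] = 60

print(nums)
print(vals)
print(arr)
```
{'id': 50, 'score': 1, 'rank': 162}
{'id': 50, 'score': 1, 'added': 60}
{'id': 50, 'score': 1, 'rank': 162}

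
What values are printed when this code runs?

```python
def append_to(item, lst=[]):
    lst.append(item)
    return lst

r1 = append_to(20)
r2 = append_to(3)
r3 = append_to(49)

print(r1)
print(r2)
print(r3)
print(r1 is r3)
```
[20, 3, 49]
[20, 3, 49]
[20, 3, 49]
True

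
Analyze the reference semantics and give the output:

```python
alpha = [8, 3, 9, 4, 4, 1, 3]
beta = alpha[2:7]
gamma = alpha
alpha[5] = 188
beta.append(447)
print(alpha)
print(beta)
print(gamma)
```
[8, 3, 9, 4, 4, 188, 3]
[9, 4, 4, 1, 3, 447]
[8, 3, 9, 4, 4, 188, 3]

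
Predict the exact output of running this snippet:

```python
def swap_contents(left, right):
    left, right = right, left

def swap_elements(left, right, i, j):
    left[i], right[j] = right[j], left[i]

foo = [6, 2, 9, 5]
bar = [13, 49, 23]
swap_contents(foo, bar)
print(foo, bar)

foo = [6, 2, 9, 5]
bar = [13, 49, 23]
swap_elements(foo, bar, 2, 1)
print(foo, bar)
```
[6, 2, 9, 5] [13, 49, 23]
[6, 2, 49, 5] [13, 9, 23]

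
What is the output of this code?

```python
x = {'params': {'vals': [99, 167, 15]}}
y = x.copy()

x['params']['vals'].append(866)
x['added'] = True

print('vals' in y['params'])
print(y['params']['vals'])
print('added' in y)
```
True
[99, 167, 15, 866]
False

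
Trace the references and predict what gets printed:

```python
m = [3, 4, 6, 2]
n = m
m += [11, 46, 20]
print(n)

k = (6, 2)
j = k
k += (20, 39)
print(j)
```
[3, 4, 6, 2, 11, 46, 20]
(6, 2)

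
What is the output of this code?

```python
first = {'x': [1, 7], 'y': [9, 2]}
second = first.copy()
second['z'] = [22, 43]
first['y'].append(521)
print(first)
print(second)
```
{'x': [1, 7], 'y': [9, 2, 521]}
{'x': [1, 7], 'y': [9, 2, 521], 'z': [22, 43]}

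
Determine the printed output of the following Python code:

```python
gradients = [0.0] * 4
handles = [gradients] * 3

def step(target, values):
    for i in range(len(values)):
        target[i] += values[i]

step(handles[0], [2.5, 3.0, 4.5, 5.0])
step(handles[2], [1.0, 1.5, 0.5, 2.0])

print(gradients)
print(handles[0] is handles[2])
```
[3.5, 4.5, 5.0, 7.0]
True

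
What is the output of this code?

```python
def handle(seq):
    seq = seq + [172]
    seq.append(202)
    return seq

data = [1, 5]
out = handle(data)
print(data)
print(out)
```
[1, 5]
[1, 5, 172, 202]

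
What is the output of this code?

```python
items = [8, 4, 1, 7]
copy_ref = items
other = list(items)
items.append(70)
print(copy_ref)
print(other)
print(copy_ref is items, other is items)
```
[8, 4, 1, 7, 70]
[8, 4, 1, 7]
True False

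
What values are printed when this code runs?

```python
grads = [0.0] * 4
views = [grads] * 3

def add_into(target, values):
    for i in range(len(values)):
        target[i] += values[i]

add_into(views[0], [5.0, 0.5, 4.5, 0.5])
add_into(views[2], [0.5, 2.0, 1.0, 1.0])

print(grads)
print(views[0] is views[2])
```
[5.5, 2.5, 5.5, 1.5]
True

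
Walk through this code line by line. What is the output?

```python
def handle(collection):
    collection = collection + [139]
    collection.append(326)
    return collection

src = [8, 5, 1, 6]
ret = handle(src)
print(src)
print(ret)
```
[8, 5, 1, 6]
[8, 5, 1, 6, 139, 326]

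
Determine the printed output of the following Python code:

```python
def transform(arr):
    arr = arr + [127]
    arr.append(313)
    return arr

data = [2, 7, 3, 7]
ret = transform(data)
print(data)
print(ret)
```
[2, 7, 3, 7]
[2, 7, 3, 7, 127, 313]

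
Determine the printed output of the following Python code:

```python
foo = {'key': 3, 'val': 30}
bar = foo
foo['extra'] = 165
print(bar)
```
{'key': 3, 'val': 30, 'extra': 165}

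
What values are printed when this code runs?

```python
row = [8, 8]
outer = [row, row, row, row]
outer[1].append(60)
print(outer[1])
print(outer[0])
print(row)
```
[8, 8, 60]
[8, 8, 60]
[8, 8, 60]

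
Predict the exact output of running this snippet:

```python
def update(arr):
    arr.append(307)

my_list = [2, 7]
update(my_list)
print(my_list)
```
[2, 7, 307]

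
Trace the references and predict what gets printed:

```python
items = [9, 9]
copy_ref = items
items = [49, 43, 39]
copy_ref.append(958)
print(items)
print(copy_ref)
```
[49, 43, 39]
[9, 9, 958]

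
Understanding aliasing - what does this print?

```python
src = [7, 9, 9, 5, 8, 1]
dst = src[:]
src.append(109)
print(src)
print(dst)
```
[7, 9, 9, 5, 8, 1, 109]
[7, 9, 9, 5, 8, 1]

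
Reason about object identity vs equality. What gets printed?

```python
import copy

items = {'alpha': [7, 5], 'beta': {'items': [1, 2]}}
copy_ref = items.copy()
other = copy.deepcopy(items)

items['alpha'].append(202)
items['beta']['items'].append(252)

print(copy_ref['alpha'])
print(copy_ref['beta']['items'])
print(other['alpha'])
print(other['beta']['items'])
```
[7, 5, 202]
[1, 2, 252]
[7, 5]
[1, 2]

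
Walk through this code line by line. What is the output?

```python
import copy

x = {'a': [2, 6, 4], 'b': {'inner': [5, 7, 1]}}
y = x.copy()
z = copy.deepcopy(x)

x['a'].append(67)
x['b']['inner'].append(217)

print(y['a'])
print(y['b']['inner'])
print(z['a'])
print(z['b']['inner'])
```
[2, 6, 4, 67]
[5, 7, 1, 217]
[2, 6, 4]
[5, 7, 1]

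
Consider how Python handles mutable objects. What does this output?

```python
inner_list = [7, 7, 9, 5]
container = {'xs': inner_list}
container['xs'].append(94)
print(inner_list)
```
[7, 7, 9, 5, 94]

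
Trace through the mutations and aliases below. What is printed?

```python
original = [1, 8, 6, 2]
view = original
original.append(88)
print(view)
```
[1, 8, 6, 2, 88]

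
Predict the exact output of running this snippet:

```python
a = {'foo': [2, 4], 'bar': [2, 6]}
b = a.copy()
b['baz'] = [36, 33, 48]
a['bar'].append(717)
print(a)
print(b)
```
{'foo': [2, 4], 'bar': [2, 6, 717]}
{'foo': [2, 4], 'bar': [2, 6, 717], 'baz': [36, 33, 48]}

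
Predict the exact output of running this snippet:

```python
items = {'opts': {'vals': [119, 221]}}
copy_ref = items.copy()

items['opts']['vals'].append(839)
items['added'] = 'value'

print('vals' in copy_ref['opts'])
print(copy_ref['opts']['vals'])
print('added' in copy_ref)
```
True
[119, 221, 839]
False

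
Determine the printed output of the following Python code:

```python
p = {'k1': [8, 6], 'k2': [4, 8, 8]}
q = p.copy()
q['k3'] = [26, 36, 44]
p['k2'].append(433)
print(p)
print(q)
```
{'k1': [8, 6], 'k2': [4, 8, 8, 433]}
{'k1': [8, 6], 'k2': [4, 8, 8, 433], 'k3': [26, 36, 44]}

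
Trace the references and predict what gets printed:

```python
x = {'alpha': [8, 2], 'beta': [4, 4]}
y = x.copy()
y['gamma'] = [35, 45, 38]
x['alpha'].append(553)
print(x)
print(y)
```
{'alpha': [8, 2, 553], 'beta': [4, 4]}
{'alpha': [8, 2, 553], 'beta': [4, 4], 'gamma': [35, 45, 38]}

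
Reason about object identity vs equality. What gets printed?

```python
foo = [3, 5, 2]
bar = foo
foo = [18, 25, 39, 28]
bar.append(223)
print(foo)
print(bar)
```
[18, 25, 39, 28]
[3, 5, 2, 223]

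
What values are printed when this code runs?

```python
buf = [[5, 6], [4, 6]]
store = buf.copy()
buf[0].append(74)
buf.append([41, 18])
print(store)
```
[[5, 6, 74], [4, 6]]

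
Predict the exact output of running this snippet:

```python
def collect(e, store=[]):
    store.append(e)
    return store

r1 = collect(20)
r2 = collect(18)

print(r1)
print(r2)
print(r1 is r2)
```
[20, 18]
[20, 18]
True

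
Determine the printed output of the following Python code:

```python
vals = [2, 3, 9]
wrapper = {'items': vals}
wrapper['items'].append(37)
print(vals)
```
[2, 3, 9, 37]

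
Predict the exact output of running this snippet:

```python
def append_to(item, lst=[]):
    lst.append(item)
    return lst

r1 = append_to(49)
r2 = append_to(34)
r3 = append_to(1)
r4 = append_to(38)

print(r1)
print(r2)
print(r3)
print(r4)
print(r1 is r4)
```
[49, 34, 1, 38]
[49, 34, 1, 38]
[49, 34, 1, 38]
[49, 34, 1, 38]
True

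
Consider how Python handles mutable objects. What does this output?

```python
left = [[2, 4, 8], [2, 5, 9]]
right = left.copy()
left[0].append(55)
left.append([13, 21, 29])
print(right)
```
[[2, 4, 8, 55], [2, 5, 9]]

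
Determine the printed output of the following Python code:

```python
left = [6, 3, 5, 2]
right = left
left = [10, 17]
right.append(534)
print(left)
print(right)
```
[10, 17]
[6, 3, 5, 2, 534]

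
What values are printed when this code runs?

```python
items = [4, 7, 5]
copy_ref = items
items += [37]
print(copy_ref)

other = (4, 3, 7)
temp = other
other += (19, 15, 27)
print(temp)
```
[4, 7, 5, 37]
(4, 3, 7)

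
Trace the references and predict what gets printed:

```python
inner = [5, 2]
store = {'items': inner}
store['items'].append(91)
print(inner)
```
[5, 2, 91]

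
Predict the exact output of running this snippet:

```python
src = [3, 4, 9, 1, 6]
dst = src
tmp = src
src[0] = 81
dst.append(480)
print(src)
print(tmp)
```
[81, 4, 9, 1, 6, 480]
[81, 4, 9, 1, 6, 480]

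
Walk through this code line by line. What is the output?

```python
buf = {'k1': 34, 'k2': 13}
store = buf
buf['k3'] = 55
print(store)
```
{'k1': 34, 'k2': 13, 'k3': 55}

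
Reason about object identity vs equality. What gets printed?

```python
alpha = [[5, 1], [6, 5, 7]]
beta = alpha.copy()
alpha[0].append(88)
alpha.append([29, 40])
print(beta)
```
[[5, 1, 88], [6, 5, 7]]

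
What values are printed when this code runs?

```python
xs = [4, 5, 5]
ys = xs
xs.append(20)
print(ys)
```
[4, 5, 5, 20]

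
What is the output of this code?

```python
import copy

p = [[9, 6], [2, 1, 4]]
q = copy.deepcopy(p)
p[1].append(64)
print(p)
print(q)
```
[[9, 6], [2, 1, 4, 64]]
[[9, 6], [2, 1, 4]]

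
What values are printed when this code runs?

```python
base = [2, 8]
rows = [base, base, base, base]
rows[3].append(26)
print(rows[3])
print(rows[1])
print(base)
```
[2, 8, 26]
[2, 8, 26]
[2, 8, 26]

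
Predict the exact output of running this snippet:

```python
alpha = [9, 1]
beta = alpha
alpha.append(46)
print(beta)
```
[9, 1, 46]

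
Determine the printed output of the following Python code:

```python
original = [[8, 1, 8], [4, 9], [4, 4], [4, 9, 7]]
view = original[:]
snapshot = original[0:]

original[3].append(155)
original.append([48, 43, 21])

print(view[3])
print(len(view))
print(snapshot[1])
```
[4, 9, 7, 155]
4
[4, 9]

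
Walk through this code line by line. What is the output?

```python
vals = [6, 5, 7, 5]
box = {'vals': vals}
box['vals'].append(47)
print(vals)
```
[6, 5, 7, 5, 47]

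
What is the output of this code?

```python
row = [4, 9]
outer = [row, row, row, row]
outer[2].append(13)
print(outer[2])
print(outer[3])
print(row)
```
[4, 9, 13]
[4, 9, 13]
[4, 9, 13]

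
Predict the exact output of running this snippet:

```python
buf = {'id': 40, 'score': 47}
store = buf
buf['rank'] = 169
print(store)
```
{'id': 40, 'score': 47, 'rank': 169}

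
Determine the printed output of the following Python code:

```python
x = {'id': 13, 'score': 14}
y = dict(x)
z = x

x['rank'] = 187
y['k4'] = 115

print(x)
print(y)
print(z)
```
{'id': 13, 'score': 14, 'rank': 187}
{'id': 13, 'score': 14, 'k4': 115}
{'id': 13, 'score': 14, 'rank': 187}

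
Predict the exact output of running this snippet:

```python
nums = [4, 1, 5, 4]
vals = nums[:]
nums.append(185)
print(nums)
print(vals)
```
[4, 1, 5, 4, 185]
[4, 1, 5, 4]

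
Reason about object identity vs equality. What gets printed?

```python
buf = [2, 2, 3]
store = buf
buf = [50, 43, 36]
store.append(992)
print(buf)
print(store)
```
[50, 43, 36]
[2, 2, 3, 992]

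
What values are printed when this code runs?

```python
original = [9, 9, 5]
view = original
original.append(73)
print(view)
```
[9, 9, 5, 73]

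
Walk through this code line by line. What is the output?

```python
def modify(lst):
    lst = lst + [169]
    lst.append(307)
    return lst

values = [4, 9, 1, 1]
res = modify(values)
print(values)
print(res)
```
[4, 9, 1, 1]
[4, 9, 1, 1, 169, 307]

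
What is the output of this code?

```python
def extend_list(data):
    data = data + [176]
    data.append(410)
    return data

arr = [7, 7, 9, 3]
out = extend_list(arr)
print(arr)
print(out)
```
[7, 7, 9, 3]
[7, 7, 9, 3, 176, 410]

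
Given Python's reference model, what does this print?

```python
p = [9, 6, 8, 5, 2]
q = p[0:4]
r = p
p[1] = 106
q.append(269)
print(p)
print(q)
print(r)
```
[9, 106, 8, 5, 2]
[9, 6, 8, 5, 269]
[9, 106, 8, 5, 2]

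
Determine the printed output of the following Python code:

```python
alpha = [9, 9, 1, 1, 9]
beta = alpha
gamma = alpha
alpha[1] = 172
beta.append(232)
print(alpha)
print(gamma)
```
[9, 172, 1, 1, 9, 232]
[9, 172, 1, 1, 9, 232]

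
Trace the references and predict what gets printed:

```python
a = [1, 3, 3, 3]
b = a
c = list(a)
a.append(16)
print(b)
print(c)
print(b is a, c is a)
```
[1, 3, 3, 3, 16]
[1, 3, 3, 3]
True False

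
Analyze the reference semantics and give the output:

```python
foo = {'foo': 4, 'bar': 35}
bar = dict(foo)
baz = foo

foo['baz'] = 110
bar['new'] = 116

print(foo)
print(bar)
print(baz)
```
{'foo': 4, 'bar': 35, 'baz': 110}
{'foo': 4, 'bar': 35, 'new': 116}
{'foo': 4, 'bar': 35, 'baz': 110}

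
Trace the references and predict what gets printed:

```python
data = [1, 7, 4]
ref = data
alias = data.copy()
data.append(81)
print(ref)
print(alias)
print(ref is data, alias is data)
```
[1, 7, 4, 81]
[1, 7, 4]
True False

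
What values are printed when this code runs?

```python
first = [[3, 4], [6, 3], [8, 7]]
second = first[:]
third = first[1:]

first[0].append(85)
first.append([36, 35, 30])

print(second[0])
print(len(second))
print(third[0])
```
[3, 4, 85]
3
[6, 3]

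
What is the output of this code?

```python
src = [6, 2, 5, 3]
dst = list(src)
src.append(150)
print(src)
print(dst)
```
[6, 2, 5, 3, 150]
[6, 2, 5, 3]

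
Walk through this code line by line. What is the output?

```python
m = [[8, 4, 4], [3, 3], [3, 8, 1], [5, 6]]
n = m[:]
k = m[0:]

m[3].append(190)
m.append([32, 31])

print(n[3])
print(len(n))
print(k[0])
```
[5, 6, 190]
4
[8, 4, 4]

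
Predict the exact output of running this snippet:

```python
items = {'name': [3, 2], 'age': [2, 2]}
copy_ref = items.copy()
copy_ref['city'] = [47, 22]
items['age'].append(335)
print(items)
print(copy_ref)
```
{'name': [3, 2], 'age': [2, 2, 335]}
{'name': [3, 2], 'age': [2, 2, 335], 'city': [47, 22]}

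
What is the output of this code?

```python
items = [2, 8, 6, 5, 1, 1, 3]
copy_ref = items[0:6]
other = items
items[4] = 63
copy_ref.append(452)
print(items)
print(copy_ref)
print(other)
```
[2, 8, 6, 5, 63, 1, 3]
[2, 8, 6, 5, 1, 1, 452]
[2, 8, 6, 5, 63, 1, 3]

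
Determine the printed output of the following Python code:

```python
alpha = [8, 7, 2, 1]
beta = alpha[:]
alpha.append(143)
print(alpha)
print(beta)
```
[8, 7, 2, 1, 143]
[8, 7, 2, 1]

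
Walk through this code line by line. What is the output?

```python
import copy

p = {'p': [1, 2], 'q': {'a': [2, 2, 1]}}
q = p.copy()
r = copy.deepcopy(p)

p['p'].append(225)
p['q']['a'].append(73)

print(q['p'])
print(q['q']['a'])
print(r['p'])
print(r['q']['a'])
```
[1, 2, 225]
[2, 2, 1, 73]
[1, 2]
[2, 2, 1]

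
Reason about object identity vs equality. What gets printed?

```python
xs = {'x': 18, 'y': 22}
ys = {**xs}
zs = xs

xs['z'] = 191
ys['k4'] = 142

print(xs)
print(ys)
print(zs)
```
{'x': 18, 'y': 22, 'z': 191}
{'x': 18, 'y': 22, 'k4': 142}
{'x': 18, 'y': 22, 'z': 191}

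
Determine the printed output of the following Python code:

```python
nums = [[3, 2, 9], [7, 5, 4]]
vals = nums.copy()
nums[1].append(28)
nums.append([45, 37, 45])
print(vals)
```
[[3, 2, 9], [7, 5, 4, 28]]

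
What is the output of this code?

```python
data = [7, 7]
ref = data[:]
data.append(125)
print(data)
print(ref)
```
[7, 7, 125]
[7, 7]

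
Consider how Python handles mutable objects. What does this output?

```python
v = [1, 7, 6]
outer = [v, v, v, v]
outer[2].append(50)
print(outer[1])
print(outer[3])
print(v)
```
[1, 7, 6, 50]
[1, 7, 6, 50]
[1, 7, 6, 50]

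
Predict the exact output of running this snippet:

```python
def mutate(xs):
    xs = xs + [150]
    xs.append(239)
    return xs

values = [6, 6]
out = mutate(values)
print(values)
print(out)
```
[6, 6]
[6, 6, 150, 239]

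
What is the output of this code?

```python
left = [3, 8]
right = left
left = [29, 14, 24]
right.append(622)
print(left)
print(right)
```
[29, 14, 24]
[3, 8, 622]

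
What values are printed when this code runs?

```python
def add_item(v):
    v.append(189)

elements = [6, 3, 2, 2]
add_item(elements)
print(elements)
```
[6, 3, 2, 2, 189]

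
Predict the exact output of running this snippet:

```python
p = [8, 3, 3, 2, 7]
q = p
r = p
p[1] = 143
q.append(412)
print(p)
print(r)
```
[8, 143, 3, 2, 7, 412]
[8, 143, 3, 2, 7, 412]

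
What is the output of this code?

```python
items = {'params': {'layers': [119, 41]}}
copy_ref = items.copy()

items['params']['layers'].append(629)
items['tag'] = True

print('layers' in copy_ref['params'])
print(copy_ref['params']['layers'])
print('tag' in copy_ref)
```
True
[119, 41, 629]
False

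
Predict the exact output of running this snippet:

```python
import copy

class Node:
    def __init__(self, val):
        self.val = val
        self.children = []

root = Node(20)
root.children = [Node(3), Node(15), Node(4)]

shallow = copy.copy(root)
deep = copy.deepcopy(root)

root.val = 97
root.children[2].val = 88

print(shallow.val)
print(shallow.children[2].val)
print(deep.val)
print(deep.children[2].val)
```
20
88
20
4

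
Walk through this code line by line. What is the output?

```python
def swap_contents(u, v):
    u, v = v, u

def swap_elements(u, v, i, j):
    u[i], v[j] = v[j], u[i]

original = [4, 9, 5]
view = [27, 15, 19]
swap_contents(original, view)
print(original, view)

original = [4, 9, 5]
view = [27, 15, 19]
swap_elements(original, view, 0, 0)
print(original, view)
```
[4, 9, 5] [27, 15, 19]
[27, 9, 5] [4, 15, 19]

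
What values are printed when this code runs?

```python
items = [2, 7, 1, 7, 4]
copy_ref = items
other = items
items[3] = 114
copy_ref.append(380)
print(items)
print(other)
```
[2, 7, 1, 114, 4, 380]
[2, 7, 1, 114, 4, 380]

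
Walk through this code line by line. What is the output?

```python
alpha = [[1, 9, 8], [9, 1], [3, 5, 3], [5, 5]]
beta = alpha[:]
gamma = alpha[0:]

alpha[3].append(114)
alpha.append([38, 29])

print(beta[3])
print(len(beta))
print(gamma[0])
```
[5, 5, 114]
4
[1, 9, 8]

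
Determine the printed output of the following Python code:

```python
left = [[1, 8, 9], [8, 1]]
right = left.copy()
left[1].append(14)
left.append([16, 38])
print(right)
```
[[1, 8, 9], [8, 1, 14]]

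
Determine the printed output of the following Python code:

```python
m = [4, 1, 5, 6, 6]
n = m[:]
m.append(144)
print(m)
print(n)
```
[4, 1, 5, 6, 6, 144]
[4, 1, 5, 6, 6]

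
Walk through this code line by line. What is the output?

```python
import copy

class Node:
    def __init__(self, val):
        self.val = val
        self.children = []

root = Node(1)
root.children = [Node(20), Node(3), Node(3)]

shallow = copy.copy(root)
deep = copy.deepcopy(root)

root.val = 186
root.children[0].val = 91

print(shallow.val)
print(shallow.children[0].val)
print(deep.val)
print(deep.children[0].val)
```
1
91
1
20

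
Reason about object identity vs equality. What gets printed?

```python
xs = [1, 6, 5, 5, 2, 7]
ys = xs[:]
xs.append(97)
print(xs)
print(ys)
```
[1, 6, 5, 5, 2, 7, 97]
[1, 6, 5, 5, 2, 7]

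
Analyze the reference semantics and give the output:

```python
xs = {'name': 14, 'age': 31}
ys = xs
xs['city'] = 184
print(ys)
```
{'name': 14, 'age': 31, 'city': 184}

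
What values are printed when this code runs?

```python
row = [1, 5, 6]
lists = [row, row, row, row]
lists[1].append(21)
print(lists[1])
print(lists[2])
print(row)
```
[1, 5, 6, 21]
[1, 5, 6, 21]
[1, 5, 6, 21]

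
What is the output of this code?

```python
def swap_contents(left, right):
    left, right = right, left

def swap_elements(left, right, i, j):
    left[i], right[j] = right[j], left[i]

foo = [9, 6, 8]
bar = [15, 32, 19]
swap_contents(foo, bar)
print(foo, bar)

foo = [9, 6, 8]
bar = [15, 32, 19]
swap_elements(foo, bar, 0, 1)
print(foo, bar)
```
[9, 6, 8] [15, 32, 19]
[32, 6, 8] [15, 9, 19]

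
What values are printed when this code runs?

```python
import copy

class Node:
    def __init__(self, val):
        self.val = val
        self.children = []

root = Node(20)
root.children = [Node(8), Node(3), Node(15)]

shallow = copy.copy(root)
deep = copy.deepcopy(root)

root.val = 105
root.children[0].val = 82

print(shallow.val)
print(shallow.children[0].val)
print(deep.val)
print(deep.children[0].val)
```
20
82
20
8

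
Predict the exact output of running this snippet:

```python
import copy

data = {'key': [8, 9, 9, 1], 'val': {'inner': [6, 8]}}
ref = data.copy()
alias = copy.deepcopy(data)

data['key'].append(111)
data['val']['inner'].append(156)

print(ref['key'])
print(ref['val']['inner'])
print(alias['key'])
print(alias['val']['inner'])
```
[8, 9, 9, 1, 111]
[6, 8, 156]
[8, 9, 9, 1]
[6, 8]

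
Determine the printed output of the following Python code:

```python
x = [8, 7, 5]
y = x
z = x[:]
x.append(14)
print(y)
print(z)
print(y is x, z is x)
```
[8, 7, 5, 14]
[8, 7, 5]
True False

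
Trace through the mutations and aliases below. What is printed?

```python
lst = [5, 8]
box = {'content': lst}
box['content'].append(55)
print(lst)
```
[5, 8, 55]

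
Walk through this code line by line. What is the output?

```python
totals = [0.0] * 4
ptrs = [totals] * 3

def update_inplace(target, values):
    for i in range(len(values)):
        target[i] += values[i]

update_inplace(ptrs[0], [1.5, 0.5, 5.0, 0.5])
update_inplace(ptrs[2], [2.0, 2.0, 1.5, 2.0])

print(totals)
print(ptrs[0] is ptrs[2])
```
[3.5, 2.5, 6.5, 2.5]
True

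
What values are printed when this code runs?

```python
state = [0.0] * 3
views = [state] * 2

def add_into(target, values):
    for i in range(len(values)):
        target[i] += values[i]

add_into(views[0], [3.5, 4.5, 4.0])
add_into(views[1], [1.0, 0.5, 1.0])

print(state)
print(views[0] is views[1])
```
[4.5, 5.0, 5.0]
True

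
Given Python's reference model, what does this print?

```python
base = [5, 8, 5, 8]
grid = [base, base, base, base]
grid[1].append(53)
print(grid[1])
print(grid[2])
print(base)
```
[5, 8, 5, 8, 53]
[5, 8, 5, 8, 53]
[5, 8, 5, 8, 53]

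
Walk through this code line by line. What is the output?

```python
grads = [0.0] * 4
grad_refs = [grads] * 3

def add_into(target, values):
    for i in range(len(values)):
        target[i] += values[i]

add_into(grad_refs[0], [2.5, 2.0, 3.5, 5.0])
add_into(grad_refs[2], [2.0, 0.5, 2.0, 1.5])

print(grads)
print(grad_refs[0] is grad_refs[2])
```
[4.5, 2.5, 5.5, 6.5]
True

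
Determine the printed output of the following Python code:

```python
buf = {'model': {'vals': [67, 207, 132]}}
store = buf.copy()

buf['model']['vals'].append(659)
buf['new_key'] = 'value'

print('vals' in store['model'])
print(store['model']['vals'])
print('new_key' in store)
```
True
[67, 207, 132, 659]
False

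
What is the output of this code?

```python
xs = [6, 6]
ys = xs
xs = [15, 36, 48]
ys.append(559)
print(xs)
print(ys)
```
[15, 36, 48]
[6, 6, 559]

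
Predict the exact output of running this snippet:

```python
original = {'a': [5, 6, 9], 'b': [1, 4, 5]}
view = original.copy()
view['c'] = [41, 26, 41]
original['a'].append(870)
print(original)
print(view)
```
{'a': [5, 6, 9, 870], 'b': [1, 4, 5]}
{'a': [5, 6, 9, 870], 'b': [1, 4, 5], 'c': [41, 26, 41]}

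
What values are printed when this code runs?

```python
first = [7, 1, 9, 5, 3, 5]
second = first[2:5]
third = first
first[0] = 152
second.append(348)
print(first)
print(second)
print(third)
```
[152, 1, 9, 5, 3, 5]
[9, 5, 3, 348]
[152, 1, 9, 5, 3, 5]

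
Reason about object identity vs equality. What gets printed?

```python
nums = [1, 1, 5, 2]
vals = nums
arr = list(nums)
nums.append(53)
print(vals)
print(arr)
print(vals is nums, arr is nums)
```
[1, 1, 5, 2, 53]
[1, 1, 5, 2]
True False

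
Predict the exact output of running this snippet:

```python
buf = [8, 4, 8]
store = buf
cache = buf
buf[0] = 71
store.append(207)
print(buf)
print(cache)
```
[71, 4, 8, 207]
[71, 4, 8, 207]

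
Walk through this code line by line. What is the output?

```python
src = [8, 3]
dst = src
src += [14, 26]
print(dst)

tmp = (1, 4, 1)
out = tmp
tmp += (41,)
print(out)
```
[8, 3, 14, 26]
(1, 4, 1)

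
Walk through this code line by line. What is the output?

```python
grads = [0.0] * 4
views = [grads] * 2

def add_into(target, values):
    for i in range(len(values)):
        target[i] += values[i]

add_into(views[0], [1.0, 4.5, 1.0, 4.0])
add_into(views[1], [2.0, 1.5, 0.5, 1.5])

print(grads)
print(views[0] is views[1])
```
[3.0, 6.0, 1.5, 5.5]
True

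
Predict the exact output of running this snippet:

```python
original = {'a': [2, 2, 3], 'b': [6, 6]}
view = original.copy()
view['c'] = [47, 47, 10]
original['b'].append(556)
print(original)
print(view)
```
{'a': [2, 2, 3], 'b': [6, 6, 556]}
{'a': [2, 2, 3], 'b': [6, 6, 556], 'c': [47, 47, 10]}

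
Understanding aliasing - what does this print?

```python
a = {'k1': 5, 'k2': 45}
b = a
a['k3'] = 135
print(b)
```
{'k1': 5, 'k2': 45, 'k3': 135}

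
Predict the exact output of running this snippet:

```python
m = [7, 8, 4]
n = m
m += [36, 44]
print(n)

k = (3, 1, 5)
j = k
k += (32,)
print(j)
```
[7, 8, 4, 36, 44]
(3, 1, 5)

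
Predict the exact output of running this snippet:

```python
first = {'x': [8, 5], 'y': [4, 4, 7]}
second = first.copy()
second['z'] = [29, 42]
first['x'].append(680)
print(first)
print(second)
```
{'x': [8, 5, 680], 'y': [4, 4, 7]}
{'x': [8, 5, 680], 'y': [4, 4, 7], 'z': [29, 42]}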